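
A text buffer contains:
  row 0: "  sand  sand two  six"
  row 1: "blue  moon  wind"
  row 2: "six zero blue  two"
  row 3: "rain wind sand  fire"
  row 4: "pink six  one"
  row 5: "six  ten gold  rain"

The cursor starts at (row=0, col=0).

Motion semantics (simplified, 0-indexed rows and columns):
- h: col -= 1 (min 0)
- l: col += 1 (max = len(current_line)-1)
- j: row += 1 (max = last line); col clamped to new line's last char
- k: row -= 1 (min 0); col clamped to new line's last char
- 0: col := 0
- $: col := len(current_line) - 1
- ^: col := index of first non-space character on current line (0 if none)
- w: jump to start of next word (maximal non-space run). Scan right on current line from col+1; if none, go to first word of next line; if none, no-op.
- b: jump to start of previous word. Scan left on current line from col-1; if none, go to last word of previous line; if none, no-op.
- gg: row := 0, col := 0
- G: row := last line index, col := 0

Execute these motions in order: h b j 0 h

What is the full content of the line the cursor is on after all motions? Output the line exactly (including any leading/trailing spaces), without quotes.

Answer: blue  moon  wind

Derivation:
After 1 (h): row=0 col=0 char='_'
After 2 (b): row=0 col=0 char='_'
After 3 (j): row=1 col=0 char='b'
After 4 (0): row=1 col=0 char='b'
After 5 (h): row=1 col=0 char='b'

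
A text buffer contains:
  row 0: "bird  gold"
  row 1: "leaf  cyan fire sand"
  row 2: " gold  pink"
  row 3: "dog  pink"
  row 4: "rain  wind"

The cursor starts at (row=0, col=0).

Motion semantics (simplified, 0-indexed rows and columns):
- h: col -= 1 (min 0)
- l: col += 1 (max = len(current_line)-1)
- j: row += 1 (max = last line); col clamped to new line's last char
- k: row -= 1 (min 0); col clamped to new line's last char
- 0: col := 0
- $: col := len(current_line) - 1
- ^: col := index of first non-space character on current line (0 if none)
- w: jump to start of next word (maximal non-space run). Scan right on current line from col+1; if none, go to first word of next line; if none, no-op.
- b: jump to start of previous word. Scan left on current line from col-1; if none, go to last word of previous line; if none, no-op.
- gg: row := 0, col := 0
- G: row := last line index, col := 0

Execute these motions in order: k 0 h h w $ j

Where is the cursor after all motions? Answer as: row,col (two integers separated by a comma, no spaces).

Answer: 1,9

Derivation:
After 1 (k): row=0 col=0 char='b'
After 2 (0): row=0 col=0 char='b'
After 3 (h): row=0 col=0 char='b'
After 4 (h): row=0 col=0 char='b'
After 5 (w): row=0 col=6 char='g'
After 6 ($): row=0 col=9 char='d'
After 7 (j): row=1 col=9 char='n'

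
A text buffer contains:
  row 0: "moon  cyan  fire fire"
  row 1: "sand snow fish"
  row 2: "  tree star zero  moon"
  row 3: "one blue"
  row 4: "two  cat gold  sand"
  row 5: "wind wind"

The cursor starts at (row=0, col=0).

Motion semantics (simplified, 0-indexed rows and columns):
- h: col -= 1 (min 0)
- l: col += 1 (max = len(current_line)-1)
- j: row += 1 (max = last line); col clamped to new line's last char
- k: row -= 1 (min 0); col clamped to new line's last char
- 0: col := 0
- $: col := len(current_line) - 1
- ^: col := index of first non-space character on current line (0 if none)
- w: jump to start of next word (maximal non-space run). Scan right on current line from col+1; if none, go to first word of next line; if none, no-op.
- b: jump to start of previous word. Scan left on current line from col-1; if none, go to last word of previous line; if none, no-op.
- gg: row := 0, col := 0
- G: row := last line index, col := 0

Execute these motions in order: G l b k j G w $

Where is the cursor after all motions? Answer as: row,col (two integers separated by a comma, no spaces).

Answer: 5,8

Derivation:
After 1 (G): row=5 col=0 char='w'
After 2 (l): row=5 col=1 char='i'
After 3 (b): row=5 col=0 char='w'
After 4 (k): row=4 col=0 char='t'
After 5 (j): row=5 col=0 char='w'
After 6 (G): row=5 col=0 char='w'
After 7 (w): row=5 col=5 char='w'
After 8 ($): row=5 col=8 char='d'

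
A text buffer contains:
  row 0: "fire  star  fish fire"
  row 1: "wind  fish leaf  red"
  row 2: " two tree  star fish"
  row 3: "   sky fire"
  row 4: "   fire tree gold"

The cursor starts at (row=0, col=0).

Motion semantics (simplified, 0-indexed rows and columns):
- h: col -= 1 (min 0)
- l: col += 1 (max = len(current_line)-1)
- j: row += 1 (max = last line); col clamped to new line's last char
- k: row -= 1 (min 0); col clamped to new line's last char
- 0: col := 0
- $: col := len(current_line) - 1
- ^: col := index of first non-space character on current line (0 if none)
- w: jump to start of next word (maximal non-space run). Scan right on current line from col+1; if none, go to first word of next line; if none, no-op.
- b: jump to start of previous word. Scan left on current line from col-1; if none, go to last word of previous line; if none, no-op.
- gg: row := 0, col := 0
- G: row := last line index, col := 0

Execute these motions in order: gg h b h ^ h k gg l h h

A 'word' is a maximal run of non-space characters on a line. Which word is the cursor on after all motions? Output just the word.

After 1 (gg): row=0 col=0 char='f'
After 2 (h): row=0 col=0 char='f'
After 3 (b): row=0 col=0 char='f'
After 4 (h): row=0 col=0 char='f'
After 5 (^): row=0 col=0 char='f'
After 6 (h): row=0 col=0 char='f'
After 7 (k): row=0 col=0 char='f'
After 8 (gg): row=0 col=0 char='f'
After 9 (l): row=0 col=1 char='i'
After 10 (h): row=0 col=0 char='f'
After 11 (h): row=0 col=0 char='f'

Answer: fire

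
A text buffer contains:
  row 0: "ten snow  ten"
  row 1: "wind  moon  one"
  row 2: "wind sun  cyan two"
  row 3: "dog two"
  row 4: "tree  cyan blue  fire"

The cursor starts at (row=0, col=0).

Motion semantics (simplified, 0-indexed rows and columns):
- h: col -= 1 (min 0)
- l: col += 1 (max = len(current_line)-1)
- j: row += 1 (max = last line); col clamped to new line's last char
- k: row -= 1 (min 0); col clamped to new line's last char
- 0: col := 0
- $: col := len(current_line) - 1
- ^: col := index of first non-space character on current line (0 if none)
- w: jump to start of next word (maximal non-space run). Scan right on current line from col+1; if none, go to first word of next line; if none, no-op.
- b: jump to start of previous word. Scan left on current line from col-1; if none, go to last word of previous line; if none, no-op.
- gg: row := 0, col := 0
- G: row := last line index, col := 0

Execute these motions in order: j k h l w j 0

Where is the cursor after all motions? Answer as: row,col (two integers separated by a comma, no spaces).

After 1 (j): row=1 col=0 char='w'
After 2 (k): row=0 col=0 char='t'
After 3 (h): row=0 col=0 char='t'
After 4 (l): row=0 col=1 char='e'
After 5 (w): row=0 col=4 char='s'
After 6 (j): row=1 col=4 char='_'
After 7 (0): row=1 col=0 char='w'

Answer: 1,0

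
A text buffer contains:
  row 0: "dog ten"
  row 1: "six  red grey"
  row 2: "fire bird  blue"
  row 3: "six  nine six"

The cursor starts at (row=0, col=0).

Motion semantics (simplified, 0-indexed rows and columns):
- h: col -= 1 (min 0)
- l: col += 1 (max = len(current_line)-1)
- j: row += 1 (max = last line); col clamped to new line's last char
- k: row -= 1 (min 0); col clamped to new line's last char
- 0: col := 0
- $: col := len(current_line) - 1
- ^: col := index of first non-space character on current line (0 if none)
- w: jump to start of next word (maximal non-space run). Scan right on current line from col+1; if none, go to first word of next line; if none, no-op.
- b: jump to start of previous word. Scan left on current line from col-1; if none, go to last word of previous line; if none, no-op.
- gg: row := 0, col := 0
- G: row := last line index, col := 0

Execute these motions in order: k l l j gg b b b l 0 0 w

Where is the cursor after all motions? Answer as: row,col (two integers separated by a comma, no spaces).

After 1 (k): row=0 col=0 char='d'
After 2 (l): row=0 col=1 char='o'
After 3 (l): row=0 col=2 char='g'
After 4 (j): row=1 col=2 char='x'
After 5 (gg): row=0 col=0 char='d'
After 6 (b): row=0 col=0 char='d'
After 7 (b): row=0 col=0 char='d'
After 8 (b): row=0 col=0 char='d'
After 9 (l): row=0 col=1 char='o'
After 10 (0): row=0 col=0 char='d'
After 11 (0): row=0 col=0 char='d'
After 12 (w): row=0 col=4 char='t'

Answer: 0,4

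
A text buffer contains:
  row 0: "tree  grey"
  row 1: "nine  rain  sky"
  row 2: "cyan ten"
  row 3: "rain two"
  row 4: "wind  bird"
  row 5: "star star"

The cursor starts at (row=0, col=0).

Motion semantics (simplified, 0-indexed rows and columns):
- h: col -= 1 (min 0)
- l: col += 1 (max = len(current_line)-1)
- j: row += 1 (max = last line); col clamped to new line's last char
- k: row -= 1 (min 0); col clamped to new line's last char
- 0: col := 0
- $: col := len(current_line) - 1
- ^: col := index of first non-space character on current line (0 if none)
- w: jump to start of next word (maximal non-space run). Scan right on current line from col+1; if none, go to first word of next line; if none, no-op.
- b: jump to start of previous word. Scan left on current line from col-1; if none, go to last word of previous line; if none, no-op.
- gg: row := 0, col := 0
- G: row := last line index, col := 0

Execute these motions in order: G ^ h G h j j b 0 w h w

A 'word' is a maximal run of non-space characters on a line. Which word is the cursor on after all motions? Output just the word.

After 1 (G): row=5 col=0 char='s'
After 2 (^): row=5 col=0 char='s'
After 3 (h): row=5 col=0 char='s'
After 4 (G): row=5 col=0 char='s'
After 5 (h): row=5 col=0 char='s'
After 6 (j): row=5 col=0 char='s'
After 7 (j): row=5 col=0 char='s'
After 8 (b): row=4 col=6 char='b'
After 9 (0): row=4 col=0 char='w'
After 10 (w): row=4 col=6 char='b'
After 11 (h): row=4 col=5 char='_'
After 12 (w): row=4 col=6 char='b'

Answer: bird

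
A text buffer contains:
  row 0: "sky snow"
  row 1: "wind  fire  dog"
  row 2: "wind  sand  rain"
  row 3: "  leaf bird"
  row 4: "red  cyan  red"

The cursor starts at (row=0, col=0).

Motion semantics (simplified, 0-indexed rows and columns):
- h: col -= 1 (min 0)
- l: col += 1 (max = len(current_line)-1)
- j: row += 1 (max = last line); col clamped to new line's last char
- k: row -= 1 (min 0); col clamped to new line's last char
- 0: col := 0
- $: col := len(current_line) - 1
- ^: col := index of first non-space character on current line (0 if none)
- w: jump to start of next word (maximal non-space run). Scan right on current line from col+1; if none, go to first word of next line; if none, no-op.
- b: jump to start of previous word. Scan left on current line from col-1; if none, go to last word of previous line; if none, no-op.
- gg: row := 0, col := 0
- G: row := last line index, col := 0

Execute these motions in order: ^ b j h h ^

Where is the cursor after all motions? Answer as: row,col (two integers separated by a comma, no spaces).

After 1 (^): row=0 col=0 char='s'
After 2 (b): row=0 col=0 char='s'
After 3 (j): row=1 col=0 char='w'
After 4 (h): row=1 col=0 char='w'
After 5 (h): row=1 col=0 char='w'
After 6 (^): row=1 col=0 char='w'

Answer: 1,0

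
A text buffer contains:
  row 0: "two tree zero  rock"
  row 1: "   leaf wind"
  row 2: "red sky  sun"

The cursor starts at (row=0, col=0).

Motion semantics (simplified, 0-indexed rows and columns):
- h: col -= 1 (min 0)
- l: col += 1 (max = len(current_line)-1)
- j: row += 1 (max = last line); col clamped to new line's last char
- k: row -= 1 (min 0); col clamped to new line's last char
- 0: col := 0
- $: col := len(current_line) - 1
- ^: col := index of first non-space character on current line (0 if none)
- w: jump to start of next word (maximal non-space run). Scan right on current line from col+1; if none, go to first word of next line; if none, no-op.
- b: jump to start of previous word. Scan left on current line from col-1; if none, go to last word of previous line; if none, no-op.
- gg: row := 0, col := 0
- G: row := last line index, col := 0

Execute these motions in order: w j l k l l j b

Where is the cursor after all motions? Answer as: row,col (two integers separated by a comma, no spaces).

Answer: 1,3

Derivation:
After 1 (w): row=0 col=4 char='t'
After 2 (j): row=1 col=4 char='e'
After 3 (l): row=1 col=5 char='a'
After 4 (k): row=0 col=5 char='r'
After 5 (l): row=0 col=6 char='e'
After 6 (l): row=0 col=7 char='e'
After 7 (j): row=1 col=7 char='_'
After 8 (b): row=1 col=3 char='l'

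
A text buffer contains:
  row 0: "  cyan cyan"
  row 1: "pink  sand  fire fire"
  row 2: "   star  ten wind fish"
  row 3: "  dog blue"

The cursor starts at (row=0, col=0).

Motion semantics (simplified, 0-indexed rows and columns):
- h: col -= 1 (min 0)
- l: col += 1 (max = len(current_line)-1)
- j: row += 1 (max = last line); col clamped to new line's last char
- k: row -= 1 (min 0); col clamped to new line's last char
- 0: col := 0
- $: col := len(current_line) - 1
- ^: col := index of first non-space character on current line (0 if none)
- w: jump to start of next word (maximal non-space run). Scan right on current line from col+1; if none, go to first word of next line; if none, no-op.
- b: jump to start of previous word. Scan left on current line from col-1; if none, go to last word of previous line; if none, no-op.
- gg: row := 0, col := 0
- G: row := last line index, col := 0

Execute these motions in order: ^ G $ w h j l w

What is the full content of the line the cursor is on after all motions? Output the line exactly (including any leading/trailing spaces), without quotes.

Answer:   dog blue

Derivation:
After 1 (^): row=0 col=2 char='c'
After 2 (G): row=3 col=0 char='_'
After 3 ($): row=3 col=9 char='e'
After 4 (w): row=3 col=9 char='e'
After 5 (h): row=3 col=8 char='u'
After 6 (j): row=3 col=8 char='u'
After 7 (l): row=3 col=9 char='e'
After 8 (w): row=3 col=9 char='e'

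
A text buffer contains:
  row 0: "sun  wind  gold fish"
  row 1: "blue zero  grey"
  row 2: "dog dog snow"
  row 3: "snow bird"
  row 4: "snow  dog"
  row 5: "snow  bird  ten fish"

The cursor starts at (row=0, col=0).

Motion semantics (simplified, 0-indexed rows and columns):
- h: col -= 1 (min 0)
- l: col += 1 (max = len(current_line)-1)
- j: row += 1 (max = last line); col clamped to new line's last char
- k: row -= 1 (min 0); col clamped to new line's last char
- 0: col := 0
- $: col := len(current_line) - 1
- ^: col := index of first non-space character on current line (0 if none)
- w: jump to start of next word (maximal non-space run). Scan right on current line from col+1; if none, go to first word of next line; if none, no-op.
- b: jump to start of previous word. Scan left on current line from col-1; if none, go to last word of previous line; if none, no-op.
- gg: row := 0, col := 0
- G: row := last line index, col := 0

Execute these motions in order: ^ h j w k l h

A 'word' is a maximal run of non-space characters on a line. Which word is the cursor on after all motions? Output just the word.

After 1 (^): row=0 col=0 char='s'
After 2 (h): row=0 col=0 char='s'
After 3 (j): row=1 col=0 char='b'
After 4 (w): row=1 col=5 char='z'
After 5 (k): row=0 col=5 char='w'
After 6 (l): row=0 col=6 char='i'
After 7 (h): row=0 col=5 char='w'

Answer: wind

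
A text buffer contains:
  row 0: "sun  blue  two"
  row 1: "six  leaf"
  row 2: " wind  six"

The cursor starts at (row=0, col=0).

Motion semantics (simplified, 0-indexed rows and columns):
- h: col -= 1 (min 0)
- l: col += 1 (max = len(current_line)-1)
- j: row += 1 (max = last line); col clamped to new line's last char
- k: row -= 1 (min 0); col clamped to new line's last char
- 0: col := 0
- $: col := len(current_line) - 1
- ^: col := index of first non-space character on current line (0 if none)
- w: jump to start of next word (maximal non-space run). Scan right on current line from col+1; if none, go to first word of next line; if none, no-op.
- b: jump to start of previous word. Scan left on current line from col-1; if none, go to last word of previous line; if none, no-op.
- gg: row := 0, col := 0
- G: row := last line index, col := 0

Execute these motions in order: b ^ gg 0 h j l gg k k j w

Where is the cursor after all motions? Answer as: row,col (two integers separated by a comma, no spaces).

Answer: 1,5

Derivation:
After 1 (b): row=0 col=0 char='s'
After 2 (^): row=0 col=0 char='s'
After 3 (gg): row=0 col=0 char='s'
After 4 (0): row=0 col=0 char='s'
After 5 (h): row=0 col=0 char='s'
After 6 (j): row=1 col=0 char='s'
After 7 (l): row=1 col=1 char='i'
After 8 (gg): row=0 col=0 char='s'
After 9 (k): row=0 col=0 char='s'
After 10 (k): row=0 col=0 char='s'
After 11 (j): row=1 col=0 char='s'
After 12 (w): row=1 col=5 char='l'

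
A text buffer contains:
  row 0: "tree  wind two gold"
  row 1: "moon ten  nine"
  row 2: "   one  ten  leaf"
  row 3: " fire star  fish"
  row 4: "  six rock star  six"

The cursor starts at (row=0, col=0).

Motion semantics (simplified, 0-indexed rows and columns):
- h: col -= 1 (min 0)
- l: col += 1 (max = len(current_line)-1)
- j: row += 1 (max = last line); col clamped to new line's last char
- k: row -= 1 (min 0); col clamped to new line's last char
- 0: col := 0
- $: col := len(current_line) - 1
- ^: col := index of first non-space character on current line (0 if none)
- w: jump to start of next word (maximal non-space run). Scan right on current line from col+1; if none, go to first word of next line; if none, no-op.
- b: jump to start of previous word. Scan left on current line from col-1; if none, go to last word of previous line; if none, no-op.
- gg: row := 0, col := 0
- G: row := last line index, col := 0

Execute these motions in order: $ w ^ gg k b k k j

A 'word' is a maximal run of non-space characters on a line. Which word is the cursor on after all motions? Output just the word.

After 1 ($): row=0 col=18 char='d'
After 2 (w): row=1 col=0 char='m'
After 3 (^): row=1 col=0 char='m'
After 4 (gg): row=0 col=0 char='t'
After 5 (k): row=0 col=0 char='t'
After 6 (b): row=0 col=0 char='t'
After 7 (k): row=0 col=0 char='t'
After 8 (k): row=0 col=0 char='t'
After 9 (j): row=1 col=0 char='m'

Answer: moon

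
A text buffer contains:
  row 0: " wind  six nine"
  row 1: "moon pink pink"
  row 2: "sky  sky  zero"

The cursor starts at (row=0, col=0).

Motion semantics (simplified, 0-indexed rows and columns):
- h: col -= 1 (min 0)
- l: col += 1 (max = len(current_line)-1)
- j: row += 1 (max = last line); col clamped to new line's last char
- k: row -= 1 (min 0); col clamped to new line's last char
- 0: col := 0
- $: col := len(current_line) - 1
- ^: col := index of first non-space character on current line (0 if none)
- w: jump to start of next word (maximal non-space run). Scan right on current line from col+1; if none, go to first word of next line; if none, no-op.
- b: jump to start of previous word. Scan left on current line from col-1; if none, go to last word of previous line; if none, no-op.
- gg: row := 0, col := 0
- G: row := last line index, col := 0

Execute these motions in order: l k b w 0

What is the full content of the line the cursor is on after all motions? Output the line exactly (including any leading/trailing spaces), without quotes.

Answer:  wind  six nine

Derivation:
After 1 (l): row=0 col=1 char='w'
After 2 (k): row=0 col=1 char='w'
After 3 (b): row=0 col=1 char='w'
After 4 (w): row=0 col=7 char='s'
After 5 (0): row=0 col=0 char='_'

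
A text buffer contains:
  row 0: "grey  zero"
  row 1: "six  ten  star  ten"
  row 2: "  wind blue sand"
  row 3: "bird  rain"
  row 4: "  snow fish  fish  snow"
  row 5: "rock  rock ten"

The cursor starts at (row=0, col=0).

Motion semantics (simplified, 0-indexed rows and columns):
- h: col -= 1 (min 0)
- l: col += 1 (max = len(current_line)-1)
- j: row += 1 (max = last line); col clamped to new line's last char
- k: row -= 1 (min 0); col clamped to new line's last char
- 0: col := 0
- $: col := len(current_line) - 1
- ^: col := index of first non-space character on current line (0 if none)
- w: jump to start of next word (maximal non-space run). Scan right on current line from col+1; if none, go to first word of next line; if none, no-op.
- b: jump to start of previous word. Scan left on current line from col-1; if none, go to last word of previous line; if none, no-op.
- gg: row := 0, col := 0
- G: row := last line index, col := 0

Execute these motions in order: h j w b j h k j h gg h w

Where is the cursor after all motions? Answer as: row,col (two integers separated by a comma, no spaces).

After 1 (h): row=0 col=0 char='g'
After 2 (j): row=1 col=0 char='s'
After 3 (w): row=1 col=5 char='t'
After 4 (b): row=1 col=0 char='s'
After 5 (j): row=2 col=0 char='_'
After 6 (h): row=2 col=0 char='_'
After 7 (k): row=1 col=0 char='s'
After 8 (j): row=2 col=0 char='_'
After 9 (h): row=2 col=0 char='_'
After 10 (gg): row=0 col=0 char='g'
After 11 (h): row=0 col=0 char='g'
After 12 (w): row=0 col=6 char='z'

Answer: 0,6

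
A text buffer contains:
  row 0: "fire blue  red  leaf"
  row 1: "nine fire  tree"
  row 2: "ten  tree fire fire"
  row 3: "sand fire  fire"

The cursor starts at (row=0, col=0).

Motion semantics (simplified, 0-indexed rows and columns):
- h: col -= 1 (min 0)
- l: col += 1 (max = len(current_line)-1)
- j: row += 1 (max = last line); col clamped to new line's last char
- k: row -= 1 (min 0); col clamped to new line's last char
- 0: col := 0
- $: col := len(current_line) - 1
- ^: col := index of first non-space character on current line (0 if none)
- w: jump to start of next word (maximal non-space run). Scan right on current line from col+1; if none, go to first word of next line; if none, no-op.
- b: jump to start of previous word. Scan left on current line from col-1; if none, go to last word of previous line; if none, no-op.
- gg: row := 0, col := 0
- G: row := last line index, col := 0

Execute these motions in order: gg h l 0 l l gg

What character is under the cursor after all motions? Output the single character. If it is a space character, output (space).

Answer: f

Derivation:
After 1 (gg): row=0 col=0 char='f'
After 2 (h): row=0 col=0 char='f'
After 3 (l): row=0 col=1 char='i'
After 4 (0): row=0 col=0 char='f'
After 5 (l): row=0 col=1 char='i'
After 6 (l): row=0 col=2 char='r'
After 7 (gg): row=0 col=0 char='f'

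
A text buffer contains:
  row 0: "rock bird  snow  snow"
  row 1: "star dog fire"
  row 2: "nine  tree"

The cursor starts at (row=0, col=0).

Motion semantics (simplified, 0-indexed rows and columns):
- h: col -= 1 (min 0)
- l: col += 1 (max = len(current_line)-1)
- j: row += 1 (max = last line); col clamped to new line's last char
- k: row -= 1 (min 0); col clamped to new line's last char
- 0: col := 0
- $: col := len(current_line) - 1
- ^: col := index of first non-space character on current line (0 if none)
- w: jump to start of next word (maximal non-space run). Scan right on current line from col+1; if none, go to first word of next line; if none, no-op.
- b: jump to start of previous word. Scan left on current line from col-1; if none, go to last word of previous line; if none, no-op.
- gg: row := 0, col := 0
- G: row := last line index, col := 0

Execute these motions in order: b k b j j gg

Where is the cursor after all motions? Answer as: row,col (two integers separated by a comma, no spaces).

After 1 (b): row=0 col=0 char='r'
After 2 (k): row=0 col=0 char='r'
After 3 (b): row=0 col=0 char='r'
After 4 (j): row=1 col=0 char='s'
After 5 (j): row=2 col=0 char='n'
After 6 (gg): row=0 col=0 char='r'

Answer: 0,0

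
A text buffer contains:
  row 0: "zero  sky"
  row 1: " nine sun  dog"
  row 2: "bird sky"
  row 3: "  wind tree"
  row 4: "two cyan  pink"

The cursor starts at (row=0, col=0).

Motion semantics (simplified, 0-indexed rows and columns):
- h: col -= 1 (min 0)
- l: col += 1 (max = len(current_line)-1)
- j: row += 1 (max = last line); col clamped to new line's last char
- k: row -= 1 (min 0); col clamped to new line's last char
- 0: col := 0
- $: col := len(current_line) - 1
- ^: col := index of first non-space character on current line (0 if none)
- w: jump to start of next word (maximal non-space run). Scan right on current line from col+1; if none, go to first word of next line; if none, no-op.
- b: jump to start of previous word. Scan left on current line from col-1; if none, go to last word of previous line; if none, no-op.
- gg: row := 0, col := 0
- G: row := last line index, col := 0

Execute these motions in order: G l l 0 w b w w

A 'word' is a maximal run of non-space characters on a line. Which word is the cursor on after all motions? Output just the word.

After 1 (G): row=4 col=0 char='t'
After 2 (l): row=4 col=1 char='w'
After 3 (l): row=4 col=2 char='o'
After 4 (0): row=4 col=0 char='t'
After 5 (w): row=4 col=4 char='c'
After 6 (b): row=4 col=0 char='t'
After 7 (w): row=4 col=4 char='c'
After 8 (w): row=4 col=10 char='p'

Answer: pink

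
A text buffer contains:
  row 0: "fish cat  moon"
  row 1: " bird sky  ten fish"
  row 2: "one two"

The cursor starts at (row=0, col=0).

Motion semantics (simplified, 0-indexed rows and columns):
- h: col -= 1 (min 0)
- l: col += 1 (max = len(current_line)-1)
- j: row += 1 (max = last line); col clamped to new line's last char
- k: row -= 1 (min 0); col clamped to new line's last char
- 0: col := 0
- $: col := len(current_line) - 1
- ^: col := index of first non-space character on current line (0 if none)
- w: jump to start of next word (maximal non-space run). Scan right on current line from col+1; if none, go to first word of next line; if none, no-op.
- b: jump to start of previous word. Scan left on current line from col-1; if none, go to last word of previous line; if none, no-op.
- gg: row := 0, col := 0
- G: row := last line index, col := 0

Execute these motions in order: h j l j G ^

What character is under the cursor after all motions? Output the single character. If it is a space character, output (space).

Answer: o

Derivation:
After 1 (h): row=0 col=0 char='f'
After 2 (j): row=1 col=0 char='_'
After 3 (l): row=1 col=1 char='b'
After 4 (j): row=2 col=1 char='n'
After 5 (G): row=2 col=0 char='o'
After 6 (^): row=2 col=0 char='o'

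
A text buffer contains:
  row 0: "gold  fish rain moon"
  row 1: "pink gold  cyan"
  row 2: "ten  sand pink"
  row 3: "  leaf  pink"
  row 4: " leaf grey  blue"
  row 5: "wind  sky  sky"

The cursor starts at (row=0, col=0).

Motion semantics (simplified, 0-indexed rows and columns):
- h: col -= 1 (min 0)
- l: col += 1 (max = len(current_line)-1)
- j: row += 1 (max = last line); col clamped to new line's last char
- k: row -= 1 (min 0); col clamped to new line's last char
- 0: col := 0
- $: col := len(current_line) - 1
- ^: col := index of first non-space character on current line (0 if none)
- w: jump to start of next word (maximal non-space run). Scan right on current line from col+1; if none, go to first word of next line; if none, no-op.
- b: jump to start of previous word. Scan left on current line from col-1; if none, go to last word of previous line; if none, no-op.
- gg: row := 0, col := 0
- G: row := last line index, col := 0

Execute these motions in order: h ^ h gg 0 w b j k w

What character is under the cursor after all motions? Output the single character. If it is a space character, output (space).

After 1 (h): row=0 col=0 char='g'
After 2 (^): row=0 col=0 char='g'
After 3 (h): row=0 col=0 char='g'
After 4 (gg): row=0 col=0 char='g'
After 5 (0): row=0 col=0 char='g'
After 6 (w): row=0 col=6 char='f'
After 7 (b): row=0 col=0 char='g'
After 8 (j): row=1 col=0 char='p'
After 9 (k): row=0 col=0 char='g'
After 10 (w): row=0 col=6 char='f'

Answer: f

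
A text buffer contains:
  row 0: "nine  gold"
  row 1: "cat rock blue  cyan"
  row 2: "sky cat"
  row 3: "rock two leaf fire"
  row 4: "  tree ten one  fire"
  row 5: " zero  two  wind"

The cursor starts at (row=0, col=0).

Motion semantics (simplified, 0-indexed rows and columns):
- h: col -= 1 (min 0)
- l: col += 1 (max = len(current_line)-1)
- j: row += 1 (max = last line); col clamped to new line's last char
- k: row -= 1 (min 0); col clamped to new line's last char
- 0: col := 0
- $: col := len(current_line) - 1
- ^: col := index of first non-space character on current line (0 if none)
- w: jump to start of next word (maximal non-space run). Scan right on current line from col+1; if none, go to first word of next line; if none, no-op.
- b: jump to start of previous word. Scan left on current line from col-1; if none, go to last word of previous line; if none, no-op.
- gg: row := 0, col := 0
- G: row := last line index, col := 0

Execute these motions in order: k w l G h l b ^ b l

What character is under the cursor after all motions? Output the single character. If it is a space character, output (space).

After 1 (k): row=0 col=0 char='n'
After 2 (w): row=0 col=6 char='g'
After 3 (l): row=0 col=7 char='o'
After 4 (G): row=5 col=0 char='_'
After 5 (h): row=5 col=0 char='_'
After 6 (l): row=5 col=1 char='z'
After 7 (b): row=4 col=16 char='f'
After 8 (^): row=4 col=2 char='t'
After 9 (b): row=3 col=14 char='f'
After 10 (l): row=3 col=15 char='i'

Answer: i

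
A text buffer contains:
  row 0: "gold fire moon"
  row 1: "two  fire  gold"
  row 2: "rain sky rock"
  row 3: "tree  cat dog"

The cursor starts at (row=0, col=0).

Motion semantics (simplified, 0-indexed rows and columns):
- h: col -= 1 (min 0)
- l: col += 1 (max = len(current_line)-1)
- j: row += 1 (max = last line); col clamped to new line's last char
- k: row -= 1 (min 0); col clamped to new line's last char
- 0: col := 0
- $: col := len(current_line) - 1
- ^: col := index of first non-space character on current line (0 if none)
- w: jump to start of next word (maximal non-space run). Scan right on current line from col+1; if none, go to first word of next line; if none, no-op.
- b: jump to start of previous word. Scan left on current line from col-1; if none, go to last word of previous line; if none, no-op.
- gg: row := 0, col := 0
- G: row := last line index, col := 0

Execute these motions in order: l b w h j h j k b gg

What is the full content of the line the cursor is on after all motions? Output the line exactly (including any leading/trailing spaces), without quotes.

After 1 (l): row=0 col=1 char='o'
After 2 (b): row=0 col=0 char='g'
After 3 (w): row=0 col=5 char='f'
After 4 (h): row=0 col=4 char='_'
After 5 (j): row=1 col=4 char='_'
After 6 (h): row=1 col=3 char='_'
After 7 (j): row=2 col=3 char='n'
After 8 (k): row=1 col=3 char='_'
After 9 (b): row=1 col=0 char='t'
After 10 (gg): row=0 col=0 char='g'

Answer: gold fire moon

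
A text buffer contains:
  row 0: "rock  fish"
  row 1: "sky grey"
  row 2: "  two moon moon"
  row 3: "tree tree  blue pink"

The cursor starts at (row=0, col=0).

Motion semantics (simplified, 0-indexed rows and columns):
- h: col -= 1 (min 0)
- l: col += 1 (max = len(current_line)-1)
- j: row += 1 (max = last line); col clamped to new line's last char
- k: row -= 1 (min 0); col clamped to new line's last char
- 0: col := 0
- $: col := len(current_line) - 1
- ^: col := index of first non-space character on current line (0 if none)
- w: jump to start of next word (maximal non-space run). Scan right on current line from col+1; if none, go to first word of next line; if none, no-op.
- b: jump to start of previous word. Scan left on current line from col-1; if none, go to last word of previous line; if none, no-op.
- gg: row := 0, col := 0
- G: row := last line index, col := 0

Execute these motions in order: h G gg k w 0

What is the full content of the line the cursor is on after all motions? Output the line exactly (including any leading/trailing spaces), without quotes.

Answer: rock  fish

Derivation:
After 1 (h): row=0 col=0 char='r'
After 2 (G): row=3 col=0 char='t'
After 3 (gg): row=0 col=0 char='r'
After 4 (k): row=0 col=0 char='r'
After 5 (w): row=0 col=6 char='f'
After 6 (0): row=0 col=0 char='r'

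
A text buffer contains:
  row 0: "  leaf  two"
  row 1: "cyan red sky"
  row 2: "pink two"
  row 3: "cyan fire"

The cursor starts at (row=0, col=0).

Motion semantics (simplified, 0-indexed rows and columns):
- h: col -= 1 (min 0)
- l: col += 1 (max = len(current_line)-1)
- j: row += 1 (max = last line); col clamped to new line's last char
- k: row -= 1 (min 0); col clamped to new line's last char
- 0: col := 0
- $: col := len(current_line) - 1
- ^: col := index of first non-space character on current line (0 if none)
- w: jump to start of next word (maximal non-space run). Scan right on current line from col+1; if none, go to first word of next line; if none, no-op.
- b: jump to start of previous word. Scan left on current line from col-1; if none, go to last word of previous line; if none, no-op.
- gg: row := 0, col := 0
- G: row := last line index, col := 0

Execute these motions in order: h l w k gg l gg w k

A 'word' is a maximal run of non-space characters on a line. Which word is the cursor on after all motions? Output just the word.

After 1 (h): row=0 col=0 char='_'
After 2 (l): row=0 col=1 char='_'
After 3 (w): row=0 col=2 char='l'
After 4 (k): row=0 col=2 char='l'
After 5 (gg): row=0 col=0 char='_'
After 6 (l): row=0 col=1 char='_'
After 7 (gg): row=0 col=0 char='_'
After 8 (w): row=0 col=2 char='l'
After 9 (k): row=0 col=2 char='l'

Answer: leaf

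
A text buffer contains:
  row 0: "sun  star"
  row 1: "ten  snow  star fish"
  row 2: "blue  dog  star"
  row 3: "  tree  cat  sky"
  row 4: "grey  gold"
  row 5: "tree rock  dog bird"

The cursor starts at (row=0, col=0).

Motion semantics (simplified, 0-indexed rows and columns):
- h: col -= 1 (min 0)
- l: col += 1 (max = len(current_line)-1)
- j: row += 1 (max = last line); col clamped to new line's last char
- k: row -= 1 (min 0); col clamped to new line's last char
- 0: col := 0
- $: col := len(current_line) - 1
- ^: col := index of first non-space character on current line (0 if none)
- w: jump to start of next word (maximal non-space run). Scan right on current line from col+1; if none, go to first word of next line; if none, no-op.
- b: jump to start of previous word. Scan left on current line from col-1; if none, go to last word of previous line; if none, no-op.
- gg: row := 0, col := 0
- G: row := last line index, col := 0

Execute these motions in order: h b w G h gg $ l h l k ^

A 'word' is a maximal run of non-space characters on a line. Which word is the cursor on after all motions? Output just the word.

After 1 (h): row=0 col=0 char='s'
After 2 (b): row=0 col=0 char='s'
After 3 (w): row=0 col=5 char='s'
After 4 (G): row=5 col=0 char='t'
After 5 (h): row=5 col=0 char='t'
After 6 (gg): row=0 col=0 char='s'
After 7 ($): row=0 col=8 char='r'
After 8 (l): row=0 col=8 char='r'
After 9 (h): row=0 col=7 char='a'
After 10 (l): row=0 col=8 char='r'
After 11 (k): row=0 col=8 char='r'
After 12 (^): row=0 col=0 char='s'

Answer: sun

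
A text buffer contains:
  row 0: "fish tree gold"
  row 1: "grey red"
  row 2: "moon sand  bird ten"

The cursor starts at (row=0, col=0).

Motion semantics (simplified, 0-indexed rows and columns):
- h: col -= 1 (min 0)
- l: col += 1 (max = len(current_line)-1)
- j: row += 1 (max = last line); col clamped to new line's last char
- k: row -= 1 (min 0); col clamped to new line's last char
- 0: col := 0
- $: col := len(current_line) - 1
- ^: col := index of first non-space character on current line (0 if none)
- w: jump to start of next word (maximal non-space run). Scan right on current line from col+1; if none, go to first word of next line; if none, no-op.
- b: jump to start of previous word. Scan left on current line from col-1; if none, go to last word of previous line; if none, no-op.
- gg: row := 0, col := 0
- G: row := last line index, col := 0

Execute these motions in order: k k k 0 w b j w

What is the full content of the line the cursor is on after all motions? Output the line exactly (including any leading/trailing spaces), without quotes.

Answer: grey red

Derivation:
After 1 (k): row=0 col=0 char='f'
After 2 (k): row=0 col=0 char='f'
After 3 (k): row=0 col=0 char='f'
After 4 (0): row=0 col=0 char='f'
After 5 (w): row=0 col=5 char='t'
After 6 (b): row=0 col=0 char='f'
After 7 (j): row=1 col=0 char='g'
After 8 (w): row=1 col=5 char='r'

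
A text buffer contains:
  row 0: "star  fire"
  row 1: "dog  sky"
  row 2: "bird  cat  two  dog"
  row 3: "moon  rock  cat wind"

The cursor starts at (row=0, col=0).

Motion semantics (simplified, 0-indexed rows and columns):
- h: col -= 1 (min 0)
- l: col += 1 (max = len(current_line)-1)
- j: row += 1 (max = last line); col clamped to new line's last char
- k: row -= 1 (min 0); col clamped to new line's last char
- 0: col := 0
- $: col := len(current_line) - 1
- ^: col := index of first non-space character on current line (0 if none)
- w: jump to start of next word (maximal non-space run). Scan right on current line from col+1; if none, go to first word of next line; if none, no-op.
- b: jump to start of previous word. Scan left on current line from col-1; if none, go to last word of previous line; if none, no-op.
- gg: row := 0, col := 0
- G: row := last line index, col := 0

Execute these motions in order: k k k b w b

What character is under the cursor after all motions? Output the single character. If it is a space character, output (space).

Answer: s

Derivation:
After 1 (k): row=0 col=0 char='s'
After 2 (k): row=0 col=0 char='s'
After 3 (k): row=0 col=0 char='s'
After 4 (b): row=0 col=0 char='s'
After 5 (w): row=0 col=6 char='f'
After 6 (b): row=0 col=0 char='s'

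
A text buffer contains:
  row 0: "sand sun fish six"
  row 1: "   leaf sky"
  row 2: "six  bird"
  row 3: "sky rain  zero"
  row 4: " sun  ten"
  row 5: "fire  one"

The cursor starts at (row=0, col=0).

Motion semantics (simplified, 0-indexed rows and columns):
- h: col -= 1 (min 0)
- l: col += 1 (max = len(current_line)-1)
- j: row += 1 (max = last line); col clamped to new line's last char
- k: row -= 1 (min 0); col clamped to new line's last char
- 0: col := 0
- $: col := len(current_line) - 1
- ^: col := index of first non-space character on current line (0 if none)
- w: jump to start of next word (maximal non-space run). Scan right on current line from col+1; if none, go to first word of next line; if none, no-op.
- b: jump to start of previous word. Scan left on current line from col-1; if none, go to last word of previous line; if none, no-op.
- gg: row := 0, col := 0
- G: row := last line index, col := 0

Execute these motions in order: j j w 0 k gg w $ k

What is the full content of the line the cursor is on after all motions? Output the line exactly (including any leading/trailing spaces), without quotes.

After 1 (j): row=1 col=0 char='_'
After 2 (j): row=2 col=0 char='s'
After 3 (w): row=2 col=5 char='b'
After 4 (0): row=2 col=0 char='s'
After 5 (k): row=1 col=0 char='_'
After 6 (gg): row=0 col=0 char='s'
After 7 (w): row=0 col=5 char='s'
After 8 ($): row=0 col=16 char='x'
After 9 (k): row=0 col=16 char='x'

Answer: sand sun fish six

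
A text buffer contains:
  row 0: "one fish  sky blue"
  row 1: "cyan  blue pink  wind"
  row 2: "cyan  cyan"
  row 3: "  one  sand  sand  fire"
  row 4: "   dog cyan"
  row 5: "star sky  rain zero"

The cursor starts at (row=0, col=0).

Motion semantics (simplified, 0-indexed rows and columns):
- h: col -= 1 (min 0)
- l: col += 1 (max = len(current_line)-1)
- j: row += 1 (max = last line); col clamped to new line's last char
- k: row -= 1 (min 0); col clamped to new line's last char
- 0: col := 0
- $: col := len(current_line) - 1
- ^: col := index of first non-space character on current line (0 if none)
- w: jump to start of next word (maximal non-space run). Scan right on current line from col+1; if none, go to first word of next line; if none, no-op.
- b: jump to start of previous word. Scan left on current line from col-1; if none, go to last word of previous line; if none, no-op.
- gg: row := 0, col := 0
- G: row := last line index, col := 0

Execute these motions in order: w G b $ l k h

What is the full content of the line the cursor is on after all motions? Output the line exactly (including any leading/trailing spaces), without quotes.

Answer:   one  sand  sand  fire

Derivation:
After 1 (w): row=0 col=4 char='f'
After 2 (G): row=5 col=0 char='s'
After 3 (b): row=4 col=7 char='c'
After 4 ($): row=4 col=10 char='n'
After 5 (l): row=4 col=10 char='n'
After 6 (k): row=3 col=10 char='d'
After 7 (h): row=3 col=9 char='n'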